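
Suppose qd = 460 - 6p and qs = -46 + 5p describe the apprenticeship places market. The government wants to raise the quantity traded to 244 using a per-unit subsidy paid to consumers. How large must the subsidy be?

Required subsidy s = 22 per unit

At q = 244, invert demand for the buyer price: pb = (460 − 244)/6 = 36; invert supply for the seller price: ps = (244 − (-46))/5 = 58.
The subsidy must fill the gap: s = ps − pb = 58 − 36 = 22.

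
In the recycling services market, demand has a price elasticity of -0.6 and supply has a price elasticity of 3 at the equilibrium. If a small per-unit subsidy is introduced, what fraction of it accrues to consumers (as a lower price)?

For a small subsidy around the equilibrium, the benefit split depends on the relative slopes, which at a point are proportional to the elasticities.
Buyer share = εs/(εs + |εd|) = 3/(3 + 0.6) = 5/6; seller share = |εd|/(εs + |εd|) = 1/6.

Consumer share = 5/6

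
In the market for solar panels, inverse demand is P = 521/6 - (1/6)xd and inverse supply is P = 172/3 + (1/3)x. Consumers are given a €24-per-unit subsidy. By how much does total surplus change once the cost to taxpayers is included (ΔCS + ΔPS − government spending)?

Pre-subsidy: 521/6 - (1/6)x = 172/3 + (1/3)x gives x* = 59 and P* = 77.
With the rebate, buyers effectively pay Pb = Ps − 24, where Ps is the price sellers receive.
On the curves, Pb = 521/6 - (1/6)x and Ps = 172/3 + (1/3)x; the wedge Ps − Pb = 24 gives 172/3 + (1/3)x − (521/6 - (1/6)x) = 24, so x' = 107.
Then Pb = 521/6 − (1/6)·107 = 69 and Ps = 172/3 + (1/3)·107 = 93.
ΔCS = ½(59 + 107)(77 − 69) = 664; ΔPS = ½(59 + 107)(93 − 77) = 1328.
Government spending = 24 × 107 = 2568.
Net change = 664 + 1328 − 2568 = -576. The loss equals the DWL triangle ½·24·48.

Net change in total surplus = -€576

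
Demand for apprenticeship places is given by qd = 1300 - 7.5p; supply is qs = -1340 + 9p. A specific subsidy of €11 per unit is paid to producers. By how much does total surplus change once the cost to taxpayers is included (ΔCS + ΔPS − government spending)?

Net change in total surplus = -€247.5

Pre-subsidy: 1300 - 7.5p = -1340 + 9p gives p* = 160, q* = 100.
With the subsidy, sellers receive ps = pb + 11 for each unit, where pb is the price buyers pay.
Supply in terms of pb becomes qs = -1340 + 9(pb + 11) = -1241 + 9pb. Setting this equal to demand: 1300 - 7.5pb = -1241 + 9pb, so pb = 154.
Sellers receive ps = 154 + 11 = 165; q' = 1300 − 7.5·154 = 145.
ΔCS = ½(100 + 145)(160 − 154) = 735; ΔPS = ½(100 + 145)(165 − 160) = 612.5.
Government spending = 11 × 145 = 1595.
Net change = 735 + 612.5 − 1595 = -247.5. The loss equals the DWL triangle ½·11·45.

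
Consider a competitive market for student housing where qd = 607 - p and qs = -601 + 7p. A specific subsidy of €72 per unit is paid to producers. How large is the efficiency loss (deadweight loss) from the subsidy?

Pre-subsidy: 607 - p = -601 + 7p gives p* = 151, q* = 456.
With the subsidy, sellers receive ps = pb + 72 for each unit, where pb is the price buyers pay.
Supply in terms of pb becomes qs = -601 + 7(pb + 72) = -97 + 7pb. Setting this equal to demand: 607 - pb = -97 + 7pb, so pb = 88.
Sellers receive ps = 88 + 72 = 160; q' = 607 − 1·88 = 519.
The subsidy expands output by 519 − 456 = 63 past the efficient level; on those units the gap between marginal cost and willingness to pay runs from 0 up to 72.
DWL = ½ × 72 × 63 = 2268.

Deadweight loss = €2268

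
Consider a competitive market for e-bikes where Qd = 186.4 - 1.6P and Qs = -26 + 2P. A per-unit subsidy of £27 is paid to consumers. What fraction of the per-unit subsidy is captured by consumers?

Consumer share = 5/9

Pre-subsidy: 186.4 - 1.6P = -26 + 2P gives P* = 59, Q* = 92.
With the rebate, buyers effectively pay Pb = Ps − 27, where Ps is the price sellers receive.
Demand in terms of Ps becomes Qd = 186.4 − 1.6(Ps − 27) = 229.6 - 1.6Ps. Setting this equal to supply: 229.6 - 1.6Ps = -26 + 2Ps, so Ps = 71.
Buyers pay Pb = 71 − 27 = 44; Q' = -26 + 2·71 = 116.
Buyers' price falls by P* − Pb = 59 − 44 = 15; sellers' price rises by Ps − P* = 71 − 59 = 12.
So consumers capture 15/27 = 5/9 of each unit of subsidy.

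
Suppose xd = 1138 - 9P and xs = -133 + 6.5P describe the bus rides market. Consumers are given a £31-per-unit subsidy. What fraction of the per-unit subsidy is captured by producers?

Pre-subsidy: 1138 - 9P = -133 + 6.5P gives P* = 82, x* = 400.
With the rebate, buyers effectively pay Pb = Ps − 31, where Ps is the price sellers receive.
Demand in terms of Ps becomes xd = 1138 − 9(Ps − 31) = 1417 - 9Ps. Setting this equal to supply: 1417 - 9Ps = -133 + 6.5Ps, so Ps = 100.
Buyers pay Pb = 100 − 31 = 69; x' = -133 + 6.5·100 = 517.
Buyers' price falls by P* − Pb = 82 − 69 = 13; sellers' price rises by Ps − P* = 100 − 82 = 18.
So producers capture 18/31 = 18/31 of each unit of subsidy.

Producer share = 18/31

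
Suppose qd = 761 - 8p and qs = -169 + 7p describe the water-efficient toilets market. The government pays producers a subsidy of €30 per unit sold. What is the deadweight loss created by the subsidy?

Pre-subsidy: 761 - 8p = -169 + 7p gives p* = 62, q* = 265.
With the subsidy, sellers receive ps = pb + 30 for each unit, where pb is the price buyers pay.
Supply in terms of pb becomes qs = -169 + 7(pb + 30) = 41 + 7pb. Setting this equal to demand: 761 - 8pb = 41 + 7pb, so pb = 48.
Sellers receive ps = 48 + 30 = 78; q' = 761 − 8·48 = 377.
The subsidy expands output by 377 − 265 = 112 past the efficient level; on those units the gap between marginal cost and willingness to pay runs from 0 up to 30.
DWL = ½ × 30 × 112 = 1680.

Deadweight loss = €1680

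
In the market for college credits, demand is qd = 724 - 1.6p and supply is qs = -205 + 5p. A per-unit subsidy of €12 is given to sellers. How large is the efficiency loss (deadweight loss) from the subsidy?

Deadweight loss = 960/11

Pre-subsidy: 724 - 1.6p = -205 + 5p gives p* = 4645/33, q* = 16460/33.
With the subsidy, sellers receive ps = pb + 12 for each unit, where pb is the price buyers pay.
Supply in terms of pb becomes qs = -205 + 5(pb + 12) = -145 + 5pb. Setting this equal to demand: 724 - 1.6pb = -145 + 5pb, so pb = 395/3.
Sellers receive ps = 395/3 + 12 = 431/3; q' = 724 − 1.6·(395/3) = 1540/3.
The subsidy expands output by 1540/3 − 16460/33 = 160/11 past the efficient level; on those units the gap between marginal cost and willingness to pay runs from 0 up to 12.
DWL = ½ × 12 × 160/11 = 960/11.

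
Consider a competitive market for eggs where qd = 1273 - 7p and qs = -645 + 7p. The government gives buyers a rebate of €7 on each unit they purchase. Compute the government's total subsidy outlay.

Government cost = €2369.5

Pre-subsidy: 1273 - 7p = -645 + 7p gives p* = 137, q* = 314.
With the rebate, buyers effectively pay pb = ps − 7, where ps is the price sellers receive.
Demand in terms of ps becomes qd = 1273 − 7(ps − 7) = 1322 - 7ps. Setting this equal to supply: 1322 - 7ps = -645 + 7ps, so ps = 140.5.
Buyers pay pb = 140.5 − 7 = 133.5; q' = -645 + 7·140.5 = 338.5.
Government outlay = subsidy × quantity = 7 × 338.5 = 2369.5.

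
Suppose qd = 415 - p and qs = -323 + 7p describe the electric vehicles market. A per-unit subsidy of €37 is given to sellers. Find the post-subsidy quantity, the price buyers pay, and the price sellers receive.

Pre-subsidy: 415 - p = -323 + 7p gives p* = 92.25, q* = 322.75.
With the subsidy, sellers receive ps = pb + 37 for each unit, where pb is the price buyers pay.
Supply in terms of pb becomes qs = -323 + 7(pb + 37) = -64 + 7pb. Setting this equal to demand: 415 - pb = -64 + 7pb, so pb = 59.875.
Sellers receive ps = 59.875 + 37 = 96.875; q' = 415 − 1·59.875 = 355.125.

q' = 355.125; buyers pay €59.875; sellers receive €96.875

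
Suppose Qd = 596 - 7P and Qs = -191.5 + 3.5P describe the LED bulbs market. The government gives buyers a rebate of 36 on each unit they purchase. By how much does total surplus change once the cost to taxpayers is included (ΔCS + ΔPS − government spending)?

Net change in total surplus = -1512

Pre-subsidy: 596 - 7P = -191.5 + 3.5P gives P* = 75, Q* = 71.
With the rebate, buyers effectively pay Pb = Ps − 36, where Ps is the price sellers receive.
Demand in terms of Ps becomes Qd = 596 − 7(Ps − 36) = 848 - 7Ps. Setting this equal to supply: 848 - 7Ps = -191.5 + 3.5Ps, so Ps = 99.
Buyers pay Pb = 99 − 36 = 63; Q' = -191.5 + 3.5·99 = 155.
ΔCS = ½(71 + 155)(75 − 63) = 1356; ΔPS = ½(71 + 155)(99 − 75) = 2712.
Government spending = 36 × 155 = 5580.
Net change = 1356 + 2712 − 5580 = -1512. The loss equals the DWL triangle ½·36·84.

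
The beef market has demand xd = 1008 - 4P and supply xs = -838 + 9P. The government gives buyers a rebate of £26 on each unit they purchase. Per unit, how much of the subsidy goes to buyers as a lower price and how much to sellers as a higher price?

Pre-subsidy: 1008 - 4P = -838 + 9P gives P* = 142, x* = 440.
With the rebate, buyers effectively pay Pb = Ps − 26, where Ps is the price sellers receive.
Demand in terms of Ps becomes xd = 1008 − 4(Ps − 26) = 1112 - 4Ps. Setting this equal to supply: 1112 - 4Ps = -838 + 9Ps, so Ps = 150.
Buyers pay Pb = 150 − 26 = 124; x' = -838 + 9·150 = 512.
Buyers' price falls by P* − Pb = 142 − 124 = 18; sellers' price rises by Ps − P* = 150 − 142 = 8.

Buyers gain £18 per unit; sellers gain £8 per unit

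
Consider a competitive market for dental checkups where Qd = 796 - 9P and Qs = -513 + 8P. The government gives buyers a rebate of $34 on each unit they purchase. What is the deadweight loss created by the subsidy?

Pre-subsidy: 796 - 9P = -513 + 8P gives P* = 77, Q* = 103.
With the rebate, buyers effectively pay Pb = Ps − 34, where Ps is the price sellers receive.
Demand in terms of Ps becomes Qd = 796 − 9(Ps − 34) = 1102 - 9Ps. Setting this equal to supply: 1102 - 9Ps = -513 + 8Ps, so Ps = 95.
Buyers pay Pb = 95 − 34 = 61; Q' = -513 + 8·95 = 247.
The subsidy expands output by 247 − 103 = 144 past the efficient level; on those units the gap between marginal cost and willingness to pay runs from 0 up to 34.
DWL = ½ × 34 × 144 = 2448.

Deadweight loss = $2448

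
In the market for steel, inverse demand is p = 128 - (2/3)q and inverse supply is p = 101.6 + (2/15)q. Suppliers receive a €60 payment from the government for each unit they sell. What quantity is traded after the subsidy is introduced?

Pre-subsidy: 128 - (2/3)q = 101.6 + (2/15)q gives q* = 33 and p* = 106.
With the subsidy, sellers receive ps = pb + 60 for each unit, where pb is the price buyers pay.
On the curves, pb = 128 - (2/3)q and ps = 101.6 + (2/15)q; the wedge ps − pb = 60 gives 101.6 + (2/15)q − (128 - (2/3)q) = 60, so q' = 108.
Then pb = 128 − (2/3)·108 = 56 and ps = 101.6 + (2/15)·108 = 116.

q' = 108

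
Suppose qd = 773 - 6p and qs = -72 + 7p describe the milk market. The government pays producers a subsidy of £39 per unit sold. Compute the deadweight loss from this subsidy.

Deadweight loss = £2457

Pre-subsidy: 773 - 6p = -72 + 7p gives p* = 65, q* = 383.
With the subsidy, sellers receive ps = pb + 39 for each unit, where pb is the price buyers pay.
Supply in terms of pb becomes qs = -72 + 7(pb + 39) = 201 + 7pb. Setting this equal to demand: 773 - 6pb = 201 + 7pb, so pb = 44.
Sellers receive ps = 44 + 39 = 83; q' = 773 − 6·44 = 509.
The subsidy expands output by 509 − 383 = 126 past the efficient level; on those units the gap between marginal cost and willingness to pay runs from 0 up to 39.
DWL = ½ × 39 × 126 = 2457.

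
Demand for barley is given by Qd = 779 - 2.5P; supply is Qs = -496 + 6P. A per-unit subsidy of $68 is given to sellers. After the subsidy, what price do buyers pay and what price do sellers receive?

Buyers pay $102; sellers receive $170

Pre-subsidy: 779 - 2.5P = -496 + 6P gives P* = 150, Q* = 404.
With the subsidy, sellers receive Ps = Pb + 68 for each unit, where Pb is the price buyers pay.
Supply in terms of Pb becomes Qs = -496 + 6(Pb + 68) = -88 + 6Pb. Setting this equal to demand: 779 - 2.5Pb = -88 + 6Pb, so Pb = 102.
Sellers receive Ps = 102 + 68 = 170; Q' = 779 − 2.5·102 = 524.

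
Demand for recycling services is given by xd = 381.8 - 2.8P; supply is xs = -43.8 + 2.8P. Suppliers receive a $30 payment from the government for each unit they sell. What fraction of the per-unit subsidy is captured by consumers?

Consumer share = 0.5

Pre-subsidy: 381.8 - 2.8P = -43.8 + 2.8P gives P* = 76, x* = 169.
With the subsidy, sellers receive Ps = Pb + 30 for each unit, where Pb is the price buyers pay.
Supply in terms of Pb becomes xs = -43.8 + 2.8(Pb + 30) = 40.2 + 2.8Pb. Setting this equal to demand: 381.8 - 2.8Pb = 40.2 + 2.8Pb, so Pb = 61.
Sellers receive Ps = 61 + 30 = 91; x' = 381.8 − 2.8·61 = 211.
Buyers' price falls by P* − Pb = 76 − 61 = 15; sellers' price rises by Ps − P* = 91 − 76 = 15.
So consumers capture 15/30 = 0.5 of each unit of subsidy.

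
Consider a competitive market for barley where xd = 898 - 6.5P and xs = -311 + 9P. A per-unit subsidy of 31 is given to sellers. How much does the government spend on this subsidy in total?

Pre-subsidy: 898 - 6.5P = -311 + 9P gives P* = 78, x* = 391.
With the subsidy, sellers receive Ps = Pb + 31 for each unit, where Pb is the price buyers pay.
Supply in terms of Pb becomes xs = -311 + 9(Pb + 31) = -32 + 9Pb. Setting this equal to demand: 898 - 6.5Pb = -32 + 9Pb, so Pb = 60.
Sellers receive Ps = 60 + 31 = 91; x' = 898 − 6.5·60 = 508.
Government outlay = subsidy × quantity = 31 × 508 = 15748.

Government cost = 15748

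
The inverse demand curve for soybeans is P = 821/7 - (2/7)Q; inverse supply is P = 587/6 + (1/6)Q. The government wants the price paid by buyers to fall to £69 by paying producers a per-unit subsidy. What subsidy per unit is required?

At a buyer price of 69, quantity demanded is 410.5 − 3.5·69 = 169.
Sellers supply 169 only when they receive Ps = 587/6 + (1/6)·169 = 126.
s = Ps − Pb = 126 − 69 = 57.

Required subsidy s = £57 per unit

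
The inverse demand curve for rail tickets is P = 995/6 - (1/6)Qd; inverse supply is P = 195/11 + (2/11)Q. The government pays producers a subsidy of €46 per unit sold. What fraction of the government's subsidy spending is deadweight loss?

DWL / government spending = 66/557

Pre-subsidy: 995/6 - (1/6)Q = 195/11 + (2/11)Q gives Q* = 425 and P* = 95.
With the subsidy, sellers receive Ps = Pb + 46 for each unit, where Pb is the price buyers pay.
On the curves, Pb = 995/6 - (1/6)Q and Ps = 195/11 + (2/11)Q; the wedge Ps − Pb = 46 gives 195/11 + (2/11)Q − (995/6 - (1/6)Q) = 46, so Q' = 557.
Then Pb = 995/6 − (1/6)·557 = 73 and Ps = 195/11 + (2/11)·557 = 119.
ΔCS = ½(425 + 557)(95 − 73) = 10802; ΔPS = ½(425 + 557)(119 − 95) = 11784.
Government spending = 46 × 557 = 25622.
DWL = ½ × 46 × (557 − 425) = 3036; fraction = 3036 / 25622 = 66/557.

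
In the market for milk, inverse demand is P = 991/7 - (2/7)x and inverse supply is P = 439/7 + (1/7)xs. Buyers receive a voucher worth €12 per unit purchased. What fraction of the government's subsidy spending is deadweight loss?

DWL / government spending = 7/106

Pre-subsidy: 991/7 - (2/7)x = 439/7 + (1/7)x gives x* = 184 and P* = 89.
With the rebate, buyers effectively pay Pb = Ps − 12, where Ps is the price sellers receive.
On the curves, Pb = 991/7 - (2/7)x and Ps = 439/7 + (1/7)x; the wedge Ps − Pb = 12 gives 439/7 + (1/7)x − (991/7 - (2/7)x) = 12, so x' = 212.
Then Pb = 991/7 − (2/7)·212 = 81 and Ps = 439/7 + (1/7)·212 = 93.
ΔCS = ½(184 + 212)(89 − 81) = 1584; ΔPS = ½(184 + 212)(93 − 89) = 792.
Government spending = 12 × 212 = 2544.
DWL = ½ × 12 × (212 − 184) = 168; fraction = 168 / 2544 = 7/106.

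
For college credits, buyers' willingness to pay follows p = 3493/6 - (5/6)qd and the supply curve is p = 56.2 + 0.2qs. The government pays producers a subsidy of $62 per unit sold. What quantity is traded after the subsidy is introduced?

Pre-subsidy: 3493/6 - (5/6)q = 56.2 + 0.2q gives q* = 509 and p* = 158.
With the subsidy, sellers receive ps = pb + 62 for each unit, where pb is the price buyers pay.
On the curves, pb = 3493/6 - (5/6)q and ps = 56.2 + 0.2q; the wedge ps − pb = 62 gives 56.2 + 0.2q − (3493/6 - (5/6)q) = 62, so q' = 569.
Then pb = 3493/6 − (5/6)·569 = 108 and ps = 56.2 + 0.2·569 = 170.

q' = 569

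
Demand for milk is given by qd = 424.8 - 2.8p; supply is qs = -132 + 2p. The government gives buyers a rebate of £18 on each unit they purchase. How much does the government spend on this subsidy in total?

Government cost = £2178

Pre-subsidy: 424.8 - 2.8p = -132 + 2p gives p* = 116, q* = 100.
With the rebate, buyers effectively pay pb = ps − 18, where ps is the price sellers receive.
Demand in terms of ps becomes qd = 424.8 − 2.8(ps − 18) = 475.2 - 2.8ps. Setting this equal to supply: 475.2 - 2.8ps = -132 + 2ps, so ps = 126.5.
Buyers pay pb = 126.5 − 18 = 108.5; q' = -132 + 2·126.5 = 121.
Government outlay = subsidy × quantity = 18 × 121 = 2178.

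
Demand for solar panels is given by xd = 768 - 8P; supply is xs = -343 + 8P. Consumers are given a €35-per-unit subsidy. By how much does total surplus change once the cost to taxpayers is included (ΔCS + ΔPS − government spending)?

Pre-subsidy: 768 - 8P = -343 + 8P gives P* = 69.4375, x* = 212.5.
With the rebate, buyers effectively pay Pb = Ps − 35, where Ps is the price sellers receive.
Demand in terms of Ps becomes xd = 768 − 8(Ps − 35) = 1048 - 8Ps. Setting this equal to supply: 1048 - 8Ps = -343 + 8Ps, so Ps = 86.9375.
Buyers pay Pb = 86.9375 − 35 = 51.9375; x' = -343 + 8·86.9375 = 352.5.
ΔCS = ½(212.5 + 352.5)(69.4375 − 51.9375) = 4943.75; ΔPS = ½(212.5 + 352.5)(86.9375 − 69.4375) = 4943.75.
Government spending = 35 × 352.5 = 12337.5.
Net change = 4943.75 + 4943.75 − 12337.5 = -2450. The loss equals the DWL triangle ½·35·140.

Net change in total surplus = -€2450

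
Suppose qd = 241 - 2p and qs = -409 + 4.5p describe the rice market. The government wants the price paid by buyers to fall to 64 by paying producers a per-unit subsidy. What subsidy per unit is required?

Required subsidy s = 52 per unit

At a buyer price of 64, quantity demanded is 241 − 2·64 = 113.
Sellers supply 113 only when they receive ps with -409 + 4.5·ps = 113, i.e. ps = 116.
s = ps − pb = 116 − 64 = 52.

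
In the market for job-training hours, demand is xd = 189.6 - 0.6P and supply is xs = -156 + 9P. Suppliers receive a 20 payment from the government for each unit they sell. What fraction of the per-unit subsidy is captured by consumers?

Consumer share = 0.9375

Pre-subsidy: 189.6 - 0.6P = -156 + 9P gives P* = 36, x* = 168.
With the subsidy, sellers receive Ps = Pb + 20 for each unit, where Pb is the price buyers pay.
Supply in terms of Pb becomes xs = -156 + 9(Pb + 20) = 24 + 9Pb. Setting this equal to demand: 189.6 - 0.6Pb = 24 + 9Pb, so Pb = 17.25.
Sellers receive Ps = 17.25 + 20 = 37.25; x' = 189.6 − 0.6·17.25 = 179.25.
Buyers' price falls by P* − Pb = 36 − 17.25 = 18.75; sellers' price rises by Ps − P* = 37.25 − 36 = 1.25.
So consumers capture 18.75/20 = 0.9375 of each unit of subsidy.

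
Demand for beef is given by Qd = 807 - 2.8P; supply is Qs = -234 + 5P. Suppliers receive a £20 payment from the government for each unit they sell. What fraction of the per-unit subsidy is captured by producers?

Producer share = 14/39

Pre-subsidy: 807 - 2.8P = -234 + 5P gives P* = 1735/13, Q* = 5633/13.
With the subsidy, sellers receive Ps = Pb + 20 for each unit, where Pb is the price buyers pay.
Supply in terms of Pb becomes Qs = -234 + 5(Pb + 20) = -134 + 5Pb. Setting this equal to demand: 807 - 2.8Pb = -134 + 5Pb, so Pb = 4705/39.
Sellers receive Ps = 4705/39 + 20 = 5485/39; Q' = 807 − 2.8·(4705/39) = 18299/39.
Buyers' price falls by P* − Pb = 1735/13 − 4705/39 = 500/39; sellers' price rises by Ps − P* = 5485/39 − 1735/13 = 280/39.
So producers capture (280/39)/20 = 14/39 of each unit of subsidy.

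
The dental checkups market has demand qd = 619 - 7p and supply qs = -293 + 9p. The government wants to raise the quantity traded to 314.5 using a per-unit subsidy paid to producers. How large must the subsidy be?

Required subsidy s = 24 per unit

At q = 314.5, invert demand for the buyer price: pb = (619 − 314.5)/7 = 43.5; invert supply for the seller price: ps = (314.5 − (-293))/9 = 67.5.
The subsidy must fill the gap: s = ps − pb = 67.5 − 43.5 = 24.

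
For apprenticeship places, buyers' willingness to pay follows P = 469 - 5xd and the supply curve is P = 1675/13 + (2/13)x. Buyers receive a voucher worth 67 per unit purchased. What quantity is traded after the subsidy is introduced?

x' = 79

Pre-subsidy: 469 - 5x = 1675/13 + (2/13)x gives x* = 66 and P* = 139.
With the rebate, buyers effectively pay Pb = Ps − 67, where Ps is the price sellers receive.
On the curves, Pb = 469 - 5x and Ps = 1675/13 + (2/13)x; the wedge Ps − Pb = 67 gives 1675/13 + (2/13)x − (469 - 5x) = 67, so x' = 79.
Then Pb = 469 − 5·79 = 74 and Ps = 1675/13 + (2/13)·79 = 141.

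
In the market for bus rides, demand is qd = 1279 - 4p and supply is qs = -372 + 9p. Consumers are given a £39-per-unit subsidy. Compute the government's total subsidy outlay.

Pre-subsidy: 1279 - 4p = -372 + 9p gives p* = 127, q* = 771.
With the rebate, buyers effectively pay pb = ps − 39, where ps is the price sellers receive.
Demand in terms of ps becomes qd = 1279 − 4(ps − 39) = 1435 - 4ps. Setting this equal to supply: 1435 - 4ps = -372 + 9ps, so ps = 139.
Buyers pay pb = 139 − 39 = 100; q' = -372 + 9·139 = 879.
Government outlay = subsidy × quantity = 39 × 879 = 34281.

Government cost = £34281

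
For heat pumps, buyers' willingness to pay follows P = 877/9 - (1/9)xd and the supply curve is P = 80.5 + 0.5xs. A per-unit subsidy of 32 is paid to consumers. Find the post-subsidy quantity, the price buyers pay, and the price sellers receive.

Pre-subsidy: 877/9 - (1/9)x = 80.5 + 0.5x gives x* = 305/11 and P* = 1038/11.
With the rebate, buyers effectively pay Pb = Ps − 32, where Ps is the price sellers receive.
On the curves, Pb = 877/9 - (1/9)x and Ps = 80.5 + 0.5x; the wedge Ps − Pb = 32 gives 80.5 + 0.5x − (877/9 - (1/9)x) = 32, so x' = 881/11.
Then Pb = 877/9 − (1/9)·(881/11) = 974/11 and Ps = 80.5 + 0.5·(881/11) = 1326/11.

x' = 881/11; buyers pay 974/11; sellers receive 1326/11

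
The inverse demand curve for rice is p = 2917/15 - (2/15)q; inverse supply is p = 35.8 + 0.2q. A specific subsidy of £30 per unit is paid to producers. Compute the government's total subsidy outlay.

Pre-subsidy: 2917/15 - (2/15)q = 35.8 + 0.2q gives q* = 476 and p* = 131.
With the subsidy, sellers receive ps = pb + 30 for each unit, where pb is the price buyers pay.
On the curves, pb = 2917/15 - (2/15)q and ps = 35.8 + 0.2q; the wedge ps − pb = 30 gives 35.8 + 0.2q − (2917/15 - (2/15)q) = 30, so q' = 566.
Then pb = 2917/15 − (2/15)·566 = 119 and ps = 35.8 + 0.2·566 = 149.
Government outlay = subsidy × quantity = 30 × 566 = 16980.

Government cost = £16980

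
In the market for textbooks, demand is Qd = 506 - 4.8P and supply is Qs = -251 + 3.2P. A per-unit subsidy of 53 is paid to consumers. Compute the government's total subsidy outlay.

Government cost = 8138.68

Pre-subsidy: 506 - 4.8P = -251 + 3.2P gives P* = 94.625, Q* = 51.8.
With the rebate, buyers effectively pay Pb = Ps − 53, where Ps is the price sellers receive.
Demand in terms of Ps becomes Qd = 506 − 4.8(Ps − 53) = 760.4 - 4.8Ps. Setting this equal to supply: 760.4 - 4.8Ps = -251 + 3.2Ps, so Ps = 126.425.
Buyers pay Pb = 126.425 − 53 = 73.425; Q' = -251 + 3.2·126.425 = 153.56.
Government outlay = subsidy × quantity = 53 × 153.56 = 8138.68.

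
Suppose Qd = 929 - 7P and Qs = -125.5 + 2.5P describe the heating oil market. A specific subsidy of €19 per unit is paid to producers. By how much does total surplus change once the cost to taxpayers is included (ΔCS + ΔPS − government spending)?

Pre-subsidy: 929 - 7P = -125.5 + 2.5P gives P* = 111, Q* = 152.
With the subsidy, sellers receive Ps = Pb + 19 for each unit, where Pb is the price buyers pay.
Supply in terms of Pb becomes Qs = -125.5 + 2.5(Pb + 19) = -78 + 2.5Pb. Setting this equal to demand: 929 - 7Pb = -78 + 2.5Pb, so Pb = 106.
Sellers receive Ps = 106 + 19 = 125; Q' = 929 − 7·106 = 187.
ΔCS = ½(152 + 187)(111 − 106) = 847.5; ΔPS = ½(152 + 187)(125 − 111) = 2373.
Government spending = 19 × 187 = 3553.
Net change = 847.5 + 2373 − 3553 = -332.5. The loss equals the DWL triangle ½·19·35.

Net change in total surplus = -€332.5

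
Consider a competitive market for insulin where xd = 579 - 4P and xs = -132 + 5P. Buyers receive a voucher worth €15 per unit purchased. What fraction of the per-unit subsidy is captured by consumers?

Consumer share = 5/9

Pre-subsidy: 579 - 4P = -132 + 5P gives P* = 79, x* = 263.
With the rebate, buyers effectively pay Pb = Ps − 15, where Ps is the price sellers receive.
Demand in terms of Ps becomes xd = 579 − 4(Ps − 15) = 639 - 4Ps. Setting this equal to supply: 639 - 4Ps = -132 + 5Ps, so Ps = 257/3.
Buyers pay Pb = 257/3 − 15 = 212/3; x' = -132 + 5·(257/3) = 889/3.
Buyers' price falls by P* − Pb = 79 − 212/3 = 25/3; sellers' price rises by Ps − P* = 257/3 − 79 = 20/3.
So consumers capture (25/3)/15 = 5/9 of each unit of subsidy.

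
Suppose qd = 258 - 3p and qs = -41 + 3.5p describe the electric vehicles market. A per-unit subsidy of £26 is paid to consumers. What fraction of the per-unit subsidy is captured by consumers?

Consumer share = 7/13

Pre-subsidy: 258 - 3p = -41 + 3.5p gives p* = 46, q* = 120.
With the rebate, buyers effectively pay pb = ps − 26, where ps is the price sellers receive.
Demand in terms of ps becomes qd = 258 − 3(ps − 26) = 336 - 3ps. Setting this equal to supply: 336 - 3ps = -41 + 3.5ps, so ps = 58.
Buyers pay pb = 58 − 26 = 32; q' = -41 + 3.5·58 = 162.
Buyers' price falls by p* − pb = 46 − 32 = 14; sellers' price rises by ps − p* = 58 − 46 = 12.
So consumers capture 14/26 = 7/13 of each unit of subsidy.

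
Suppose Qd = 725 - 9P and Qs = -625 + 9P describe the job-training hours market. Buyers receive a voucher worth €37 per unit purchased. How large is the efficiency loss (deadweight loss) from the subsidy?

Pre-subsidy: 725 - 9P = -625 + 9P gives P* = 75, Q* = 50.
With the rebate, buyers effectively pay Pb = Ps − 37, where Ps is the price sellers receive.
Demand in terms of Ps becomes Qd = 725 − 9(Ps − 37) = 1058 - 9Ps. Setting this equal to supply: 1058 - 9Ps = -625 + 9Ps, so Ps = 93.5.
Buyers pay Pb = 93.5 − 37 = 56.5; Q' = -625 + 9·93.5 = 216.5.
The subsidy expands output by 216.5 − 50 = 166.5 past the efficient level; on those units the gap between marginal cost and willingness to pay runs from 0 up to 37.
DWL = ½ × 37 × 166.5 = 3080.25.

Deadweight loss = €3080.25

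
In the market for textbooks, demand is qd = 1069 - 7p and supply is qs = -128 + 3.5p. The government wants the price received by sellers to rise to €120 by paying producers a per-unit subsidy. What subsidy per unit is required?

At a seller price of 120, quantity supplied is -128 + 3.5·120 = 292.
Buyers absorb 292 only when they pay pb with 1069 − 7·pb = 292, i.e. pb = 111.
s = ps − pb = 120 − 111 = 9.

Required subsidy s = €9 per unit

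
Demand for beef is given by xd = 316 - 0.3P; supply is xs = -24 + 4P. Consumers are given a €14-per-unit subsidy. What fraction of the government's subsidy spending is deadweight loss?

DWL / government spending = 21/3184

Pre-subsidy: 316 - 0.3P = -24 + 4P gives P* = 3400/43, x* = 12568/43.
With the rebate, buyers effectively pay Pb = Ps − 14, where Ps is the price sellers receive.
Demand in terms of Ps becomes xd = 316 − 0.3(Ps − 14) = 320.2 - 0.3Ps. Setting this equal to supply: 320.2 - 0.3Ps = -24 + 4Ps, so Ps = 3442/43.
Buyers pay Pb = 3442/43 − 14 = 2840/43; x' = -24 + 4·(3442/43) = 12736/43.
ΔCS = ½(12568/43 + 12736/43)(3400/43 − 2840/43) = 7085120/1849; ΔPS = ½(12568/43 + 12736/43)(3442/43 − 3400/43) = 531384/1849.
Government spending = 14 × 12736/43 = 178304/43.
DWL = ½ × 14 × (12736/43 − 12568/43) = 1176/43; fraction = (1176/43) / (178304/43) = 21/3184.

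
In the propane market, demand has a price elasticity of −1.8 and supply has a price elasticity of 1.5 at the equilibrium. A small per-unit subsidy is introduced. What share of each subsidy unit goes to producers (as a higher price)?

Producer share = 6/11

For a small subsidy around the equilibrium, the benefit split depends on the relative slopes, which at a point are proportional to the elasticities.
Buyer share = εs/(εs + |εd|) = 1.5/(1.5 + 1.8) = 5/11; seller share = |εd|/(εs + |εd|) = 6/11.
So producers capture 6/11 of the subsidy.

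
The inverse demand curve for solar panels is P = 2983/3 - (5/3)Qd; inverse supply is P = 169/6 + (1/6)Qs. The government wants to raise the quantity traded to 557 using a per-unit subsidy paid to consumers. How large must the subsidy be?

Required subsidy s = 55 per unit

At Q = 557, from the demand curve buyers pay Pb = 2983/3 − (5/3)·557 = 66; from the supply curve sellers need Ps = 169/6 + (1/6)·557 = 121.
The subsidy must fill the gap: s = Ps − Pb = 121 − 66 = 55.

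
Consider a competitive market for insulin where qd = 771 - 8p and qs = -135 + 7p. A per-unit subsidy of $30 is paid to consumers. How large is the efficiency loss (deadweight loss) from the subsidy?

Pre-subsidy: 771 - 8p = -135 + 7p gives p* = 60.4, q* = 287.8.
With the rebate, buyers effectively pay pb = ps − 30, where ps is the price sellers receive.
Demand in terms of ps becomes qd = 771 − 8(ps − 30) = 1011 - 8ps. Setting this equal to supply: 1011 - 8ps = -135 + 7ps, so ps = 76.4.
Buyers pay pb = 76.4 − 30 = 46.4; q' = -135 + 7·76.4 = 399.8.
The subsidy expands output by 399.8 − 287.8 = 112 past the efficient level; on those units the gap between marginal cost and willingness to pay runs from 0 up to 30.
DWL = ½ × 30 × 112 = 1680.

Deadweight loss = $1680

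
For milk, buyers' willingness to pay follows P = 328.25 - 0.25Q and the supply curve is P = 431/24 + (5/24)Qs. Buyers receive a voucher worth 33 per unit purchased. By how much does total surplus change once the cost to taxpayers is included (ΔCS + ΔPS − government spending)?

Pre-subsidy: 328.25 - 0.25Q = 431/24 + (5/24)Q gives Q* = 677 and P* = 159.
With the rebate, buyers effectively pay Pb = Ps − 33, where Ps is the price sellers receive.
On the curves, Pb = 328.25 - 0.25Q and Ps = 431/24 + (5/24)Q; the wedge Ps − Pb = 33 gives 431/24 + (5/24)Q − (328.25 - 0.25Q) = 33, so Q' = 749.
Then Pb = 328.25 − 0.25·749 = 141 and Ps = 431/24 + (5/24)·749 = 174.
ΔCS = ½(677 + 749)(159 − 141) = 12834; ΔPS = ½(677 + 749)(174 − 159) = 10695.
Government spending = 33 × 749 = 24717.
Net change = 12834 + 10695 − 24717 = -1188. The loss equals the DWL triangle ½·33·72.

Net change in total surplus = -1188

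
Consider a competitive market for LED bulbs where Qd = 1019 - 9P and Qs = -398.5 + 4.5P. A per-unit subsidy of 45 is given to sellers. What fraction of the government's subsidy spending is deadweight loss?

Pre-subsidy: 1019 - 9P = -398.5 + 4.5P gives P* = 105, Q* = 74.
With the subsidy, sellers receive Ps = Pb + 45 for each unit, where Pb is the price buyers pay.
Supply in terms of Pb becomes Qs = -398.5 + 4.5(Pb + 45) = -196 + 4.5Pb. Setting this equal to demand: 1019 - 9Pb = -196 + 4.5Pb, so Pb = 90.
Sellers receive Ps = 90 + 45 = 135; Q' = 1019 − 9·90 = 209.
ΔCS = ½(74 + 209)(105 − 90) = 2122.5; ΔPS = ½(74 + 209)(135 − 105) = 4245.
Government spending = 45 × 209 = 9405.
DWL = ½ × 45 × (209 − 74) = 3037.5; fraction = 3037.5 / 9405 = 135/418.

DWL / government spending = 135/418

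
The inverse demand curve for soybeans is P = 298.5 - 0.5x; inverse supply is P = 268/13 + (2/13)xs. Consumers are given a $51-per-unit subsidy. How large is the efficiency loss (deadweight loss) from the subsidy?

Pre-subsidy: 298.5 - 0.5x = 268/13 + (2/13)x gives x* = 425 and P* = 86.
With the rebate, buyers effectively pay Pb = Ps − 51, where Ps is the price sellers receive.
On the curves, Pb = 298.5 - 0.5x and Ps = 268/13 + (2/13)x; the wedge Ps − Pb = 51 gives 268/13 + (2/13)x − (298.5 - 0.5x) = 51, so x' = 503.
Then Pb = 298.5 − 0.5·503 = 47 and Ps = 268/13 + (2/13)·503 = 98.
The subsidy expands output by 503 − 425 = 78 past the efficient level; on those units the gap between marginal cost and willingness to pay runs from 0 up to 51.
DWL = ½ × 51 × 78 = 1989.

Deadweight loss = $1989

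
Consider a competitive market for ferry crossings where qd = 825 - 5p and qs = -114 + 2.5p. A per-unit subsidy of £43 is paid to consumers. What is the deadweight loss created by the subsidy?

Deadweight loss = 9245/6

Pre-subsidy: 825 - 5p = -114 + 2.5p gives p* = 125.2, q* = 199.
With the rebate, buyers effectively pay pb = ps − 43, where ps is the price sellers receive.
Demand in terms of ps becomes qd = 825 − 5(ps − 43) = 1040 - 5ps. Setting this equal to supply: 1040 - 5ps = -114 + 2.5ps, so ps = 2308/15.
Buyers pay pb = 2308/15 − 43 = 1663/15; q' = -114 + 2.5·(2308/15) = 812/3.
The subsidy expands output by 812/3 − 199 = 215/3 past the efficient level; on those units the gap between marginal cost and willingness to pay runs from 0 up to 43.
DWL = ½ × 43 × 215/3 = 9245/6.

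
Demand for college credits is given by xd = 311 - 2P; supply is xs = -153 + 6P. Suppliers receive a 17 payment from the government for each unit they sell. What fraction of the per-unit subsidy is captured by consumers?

Consumer share = 0.75

Pre-subsidy: 311 - 2P = -153 + 6P gives P* = 58, x* = 195.
With the subsidy, sellers receive Ps = Pb + 17 for each unit, where Pb is the price buyers pay.
Supply in terms of Pb becomes xs = -153 + 6(Pb + 17) = -51 + 6Pb. Setting this equal to demand: 311 - 2Pb = -51 + 6Pb, so Pb = 45.25.
Sellers receive Ps = 45.25 + 17 = 62.25; x' = 311 − 2·45.25 = 220.5.
Buyers' price falls by P* − Pb = 58 − 45.25 = 12.75; sellers' price rises by Ps − P* = 62.25 − 58 = 4.25.
So consumers capture 12.75/17 = 0.75 of each unit of subsidy.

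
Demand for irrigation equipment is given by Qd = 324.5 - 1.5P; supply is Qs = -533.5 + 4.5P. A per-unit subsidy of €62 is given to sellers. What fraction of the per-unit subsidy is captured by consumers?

Consumer share = 0.75

Pre-subsidy: 324.5 - 1.5P = -533.5 + 4.5P gives P* = 143, Q* = 110.
With the subsidy, sellers receive Ps = Pb + 62 for each unit, where Pb is the price buyers pay.
Supply in terms of Pb becomes Qs = -533.5 + 4.5(Pb + 62) = -254.5 + 4.5Pb. Setting this equal to demand: 324.5 - 1.5Pb = -254.5 + 4.5Pb, so Pb = 96.5.
Sellers receive Ps = 96.5 + 62 = 158.5; Q' = 324.5 − 1.5·96.5 = 179.75.
Buyers' price falls by P* − Pb = 143 − 96.5 = 46.5; sellers' price rises by Ps − P* = 158.5 − 143 = 15.5.
So consumers capture 46.5/62 = 0.75 of each unit of subsidy.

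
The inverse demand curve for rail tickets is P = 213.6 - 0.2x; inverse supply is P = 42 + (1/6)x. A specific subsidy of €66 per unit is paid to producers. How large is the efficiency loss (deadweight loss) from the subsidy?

Pre-subsidy: 213.6 - 0.2x = 42 + (1/6)x gives x* = 468 and P* = 120.
With the subsidy, sellers receive Ps = Pb + 66 for each unit, where Pb is the price buyers pay.
On the curves, Pb = 213.6 - 0.2x and Ps = 42 + (1/6)x; the wedge Ps − Pb = 66 gives 42 + (1/6)x − (213.6 - 0.2x) = 66, so x' = 648.
Then Pb = 213.6 − 0.2·648 = 84 and Ps = 42 + (1/6)·648 = 150.
The subsidy expands output by 648 − 468 = 180 past the efficient level; on those units the gap between marginal cost and willingness to pay runs from 0 up to 66.
DWL = ½ × 66 × 180 = 5940.

Deadweight loss = €5940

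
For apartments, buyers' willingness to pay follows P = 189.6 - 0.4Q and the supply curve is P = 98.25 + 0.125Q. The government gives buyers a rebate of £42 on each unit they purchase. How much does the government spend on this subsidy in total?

Government cost = £10668

Pre-subsidy: 189.6 - 0.4Q = 98.25 + 0.125Q gives Q* = 174 and P* = 120.
With the rebate, buyers effectively pay Pb = Ps − 42, where Ps is the price sellers receive.
On the curves, Pb = 189.6 - 0.4Q and Ps = 98.25 + 0.125Q; the wedge Ps − Pb = 42 gives 98.25 + 0.125Q − (189.6 - 0.4Q) = 42, so Q' = 254.
Then Pb = 189.6 − 0.4·254 = 88 and Ps = 98.25 + 0.125·254 = 130.
Government outlay = subsidy × quantity = 42 × 254 = 10668.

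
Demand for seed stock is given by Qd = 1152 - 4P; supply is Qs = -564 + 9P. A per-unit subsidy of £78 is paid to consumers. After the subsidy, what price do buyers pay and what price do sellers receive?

Pre-subsidy: 1152 - 4P = -564 + 9P gives P* = 132, Q* = 624.
With the rebate, buyers effectively pay Pb = Ps − 78, where Ps is the price sellers receive.
Demand in terms of Ps becomes Qd = 1152 − 4(Ps − 78) = 1464 - 4Ps. Setting this equal to supply: 1464 - 4Ps = -564 + 9Ps, so Ps = 156.
Buyers pay Pb = 156 − 78 = 78; Q' = -564 + 9·156 = 840.

Buyers pay £78; sellers receive £156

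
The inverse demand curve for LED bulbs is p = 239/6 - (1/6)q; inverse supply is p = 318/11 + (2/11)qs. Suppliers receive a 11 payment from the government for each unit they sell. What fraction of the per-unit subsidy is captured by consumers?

Pre-subsidy: 239/6 - (1/6)q = 318/11 + (2/11)q gives q* = 721/23 and p* = 796/23.
With the subsidy, sellers receive ps = pb + 11 for each unit, where pb is the price buyers pay.
On the curves, pb = 239/6 - (1/6)q and ps = 318/11 + (2/11)q; the wedge ps − pb = 11 gives 318/11 + (2/11)q − (239/6 - (1/6)q) = 11, so q' = 1447/23.
Then pb = 239/6 − (1/6)·(1447/23) = 675/23 and ps = 318/11 + (2/11)·(1447/23) = 928/23.
Buyers' price falls by p* − pb = 796/23 − 675/23 = 121/23; sellers' price rises by ps − p* = 928/23 − 796/23 = 132/23.
So consumers capture (121/23)/11 = 11/23 of each unit of subsidy.

Consumer share = 11/23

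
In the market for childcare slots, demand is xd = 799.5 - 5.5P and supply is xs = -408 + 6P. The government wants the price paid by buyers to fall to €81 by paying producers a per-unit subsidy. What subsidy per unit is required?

Required subsidy s = €46 per unit

At a buyer price of 81, quantity demanded is 799.5 − 5.5·81 = 354.
Sellers supply 354 only when they receive Ps with -408 + 6·Ps = 354, i.e. Ps = 127.
s = Ps − Pb = 127 − 81 = 46.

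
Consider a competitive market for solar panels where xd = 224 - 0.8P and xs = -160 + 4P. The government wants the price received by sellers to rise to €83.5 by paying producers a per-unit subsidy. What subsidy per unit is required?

Required subsidy s = €21 per unit

At a seller price of 83.5, quantity supplied is -160 + 4·83.5 = 174.
Buyers absorb 174 only when they pay Pb with 224 − 0.8·Pb = 174, i.e. Pb = 62.5.
s = Ps − Pb = 83.5 − 62.5 = 21.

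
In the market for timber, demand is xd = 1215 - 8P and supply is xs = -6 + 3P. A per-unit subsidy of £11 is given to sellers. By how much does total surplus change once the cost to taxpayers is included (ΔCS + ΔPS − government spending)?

Pre-subsidy: 1215 - 8P = -6 + 3P gives P* = 111, x* = 327.
With the subsidy, sellers receive Ps = Pb + 11 for each unit, where Pb is the price buyers pay.
Supply in terms of Pb becomes xs = -6 + 3(Pb + 11) = 27 + 3Pb. Setting this equal to demand: 1215 - 8Pb = 27 + 3Pb, so Pb = 108.
Sellers receive Ps = 108 + 11 = 119; x' = 1215 − 8·108 = 351.
ΔCS = ½(327 + 351)(111 − 108) = 1017; ΔPS = ½(327 + 351)(119 − 111) = 2712.
Government spending = 11 × 351 = 3861.
Net change = 1017 + 2712 − 3861 = -132. The loss equals the DWL triangle ½·11·24.

Net change in total surplus = -£132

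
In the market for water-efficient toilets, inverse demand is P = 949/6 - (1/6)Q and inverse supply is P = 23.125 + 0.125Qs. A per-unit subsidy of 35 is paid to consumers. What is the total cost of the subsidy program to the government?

Government cost = 20405

Pre-subsidy: 949/6 - (1/6)Q = 23.125 + 0.125Q gives Q* = 463 and P* = 81.
With the rebate, buyers effectively pay Pb = Ps − 35, where Ps is the price sellers receive.
On the curves, Pb = 949/6 - (1/6)Q and Ps = 23.125 + 0.125Q; the wedge Ps − Pb = 35 gives 23.125 + 0.125Q − (949/6 - (1/6)Q) = 35, so Q' = 583.
Then Pb = 949/6 − (1/6)·583 = 61 and Ps = 23.125 + 0.125·583 = 96.
Government outlay = subsidy × quantity = 35 × 583 = 20405.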